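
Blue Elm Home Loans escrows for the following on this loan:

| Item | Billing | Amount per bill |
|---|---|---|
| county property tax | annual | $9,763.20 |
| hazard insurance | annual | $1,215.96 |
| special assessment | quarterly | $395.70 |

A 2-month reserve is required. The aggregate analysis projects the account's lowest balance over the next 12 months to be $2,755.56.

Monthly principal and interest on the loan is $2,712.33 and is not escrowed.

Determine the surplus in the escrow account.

County property tax — $9,763.20
Hazard insurance — $1,215.96
Special assessment — $395.70 × 4 = $1,582.80
Total per year = $12,561.96
Monthly = $12,561.96 ÷ 12 = $1,046.83
Cushion = 2 × $1,046.83 = $2,093.66
Excess over cushion: $2,755.56 − $2,093.66 = $661.90

$661.90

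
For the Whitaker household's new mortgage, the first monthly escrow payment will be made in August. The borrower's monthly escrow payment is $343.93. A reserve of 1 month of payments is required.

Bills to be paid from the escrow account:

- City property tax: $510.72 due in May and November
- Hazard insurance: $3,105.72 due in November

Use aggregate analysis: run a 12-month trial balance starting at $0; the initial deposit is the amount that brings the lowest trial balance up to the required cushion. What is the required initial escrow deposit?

Cushion = 1 × $343.93 = $343.93
Trial balance (start $0, +$343.93 each month, − disbursements):
  Aug: +$343.93 → $343.93
  Sep: +$343.93 → $687.86
  Oct: +$343.93 → $1,031.79
  Nov: +$343.93 − $3,616.44 → -$2,240.72
  Dec: +$343.93 → -$1,896.79
  Jan: +$343.93 → -$1,552.86
  Feb: +$343.93 → -$1,208.93
  Mar: +$343.93 → -$865.00
  Apr: +$343.93 → -$521.07
  May: +$343.93 − $510.72 → -$687.86
  Jun: +$343.93 → -$343.93
  Jul: +$343.93 → $0.00
Lowest trial balance = -$2,240.72 (Nov)
Initial deposit = cushion − low point = $343.93 − (-$2,240.72) = $2,584.65

$2,584.65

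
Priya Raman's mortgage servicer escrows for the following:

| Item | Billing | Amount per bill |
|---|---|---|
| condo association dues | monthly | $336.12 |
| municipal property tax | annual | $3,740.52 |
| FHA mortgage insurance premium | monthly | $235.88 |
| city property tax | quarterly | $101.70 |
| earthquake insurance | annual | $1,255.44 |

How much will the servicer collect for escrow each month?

Condo association dues — $336.12 × 12 = $4,033.44 per year
Municipal property tax — $3,740.52 per year
FHA mortgage insurance premium — $235.88 × 12 = $2,830.56 per year
City property tax — $101.70 × 4 = $406.80 per year
Earthquake insurance — $1,255.44 per year
Total annual escrow = $4,033.44 + $3,740.52 + $2,830.56 + $406.80 + $1,255.44 = $12,266.76
Per month = $12,266.76 ÷ 12 = $1,022.23

$1,022.23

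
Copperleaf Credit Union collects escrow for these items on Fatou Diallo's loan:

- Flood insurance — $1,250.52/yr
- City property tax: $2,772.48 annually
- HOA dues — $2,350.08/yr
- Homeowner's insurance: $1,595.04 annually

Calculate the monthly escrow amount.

Flood insurance = $1,250.52
City property tax = $2,772.48
HOA dues = $2,350.08
Homeowner's insurance = $1,595.04
Annual escrow total = $7,968.12
Monthly = $7,968.12 ÷ 12 = $664.01

$664.01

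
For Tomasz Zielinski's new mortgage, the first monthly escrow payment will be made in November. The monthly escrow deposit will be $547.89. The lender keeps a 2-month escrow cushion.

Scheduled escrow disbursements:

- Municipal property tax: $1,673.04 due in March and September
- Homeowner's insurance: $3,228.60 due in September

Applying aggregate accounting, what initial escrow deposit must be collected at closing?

$1,643.67

Cushion = 2 × $547.89 = $1,095.78
Trial balance (start $0, +$547.89 each month, − disbursements):
  Nov: +$547.89 → $547.89
  Dec: +$547.89 → $1,095.78
  Jan: +$547.89 → $1,643.67
  Feb: +$547.89 → $2,191.56
  Mar: +$547.89 − $1,673.04 → $1,066.41
  Apr: +$547.89 → $1,614.30
  May: +$547.89 → $2,162.19
  Jun: +$547.89 → $2,710.08
  Jul: +$547.89 → $3,257.97
  Aug: +$547.89 → $3,805.86
  Sep: +$547.89 − $4,901.64 → -$547.89
  Oct: +$547.89 → $0.00
Lowest trial balance = -$547.89 (Sep)
Initial deposit = cushion − low point = $1,095.78 − (-$547.89) = $1,643.67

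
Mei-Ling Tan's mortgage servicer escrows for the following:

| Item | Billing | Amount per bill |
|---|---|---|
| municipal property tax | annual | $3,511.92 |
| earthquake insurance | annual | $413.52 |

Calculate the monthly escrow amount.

Municipal property tax — $3,511.92
Earthquake insurance — $413.52
Annual escrow total = $3,925.44
Base monthly escrow = $3,925.44 / 12 = $327.12

$327.12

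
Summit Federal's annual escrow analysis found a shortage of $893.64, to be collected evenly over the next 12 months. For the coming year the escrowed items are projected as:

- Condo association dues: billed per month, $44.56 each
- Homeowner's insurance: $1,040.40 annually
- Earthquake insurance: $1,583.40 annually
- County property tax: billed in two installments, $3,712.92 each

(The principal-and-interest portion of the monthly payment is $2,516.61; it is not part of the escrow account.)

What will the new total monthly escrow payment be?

$956.50

Condo association dues = $44.56 × 12 = $534.72 annually
Homeowner's insurance = $1,040.40 annually
Earthquake insurance = $1,583.40 annually
County property tax = $3,712.92 × 2 = $7,425.84 annually
Total per year = $534.72 + $1,040.40 + $1,583.40 + $7,425.84 = $10,584.36
Base monthly escrow = $10,584.36 / 12 = $882.03
Shortage per month = $893.64 / 12 = $74.47
New monthly escrow = $882.03 + $74.47 = $956.50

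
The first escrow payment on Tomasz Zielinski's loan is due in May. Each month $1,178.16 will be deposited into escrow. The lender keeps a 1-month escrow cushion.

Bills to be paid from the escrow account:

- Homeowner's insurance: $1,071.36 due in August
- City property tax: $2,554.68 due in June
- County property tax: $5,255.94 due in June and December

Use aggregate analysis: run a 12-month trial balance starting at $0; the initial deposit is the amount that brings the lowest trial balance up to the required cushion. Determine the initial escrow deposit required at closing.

$6,632.46

Cushion = 1 × $1,178.16 = $1,178.16
Trial balance (start $0, +$1,178.16 each month, − disbursements):
  May: +$1,178.16 → $1,178.16
  Jun: +$1,178.16 − $7,810.62 → -$5,454.30
  Jul: +$1,178.16 → -$4,276.14
  Aug: +$1,178.16 − $1,071.36 → -$4,169.34
  Sep: +$1,178.16 → -$2,991.18
  Oct: +$1,178.16 → -$1,813.02
  Nov: +$1,178.16 → -$634.86
  Dec: +$1,178.16 − $5,255.94 → -$4,712.64
  Jan: +$1,178.16 → -$3,534.48
  Feb: +$1,178.16 → -$2,356.32
  Mar: +$1,178.16 → -$1,178.16
  Apr: +$1,178.16 → $0.00
Lowest trial balance = -$5,454.30 (Jun)
Initial deposit = cushion − low point = $1,178.16 − (-$5,454.30) = $6,632.46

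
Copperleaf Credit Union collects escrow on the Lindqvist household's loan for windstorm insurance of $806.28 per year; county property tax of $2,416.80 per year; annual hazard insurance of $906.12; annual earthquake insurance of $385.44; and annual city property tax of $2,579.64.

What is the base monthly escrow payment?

Windstorm insurance: $806.28 per year
County property tax: $2,416.80 per year
Hazard insurance: $906.12 per year
Earthquake insurance: $385.44 per year
City property tax: $2,579.64 per year
Total annual escrow = $806.28 + $2,416.80 + $906.12 + $385.44 + $2,579.64 = $7,094.28
Base monthly escrow = $7,094.28 / 12 = $591.19

$591.19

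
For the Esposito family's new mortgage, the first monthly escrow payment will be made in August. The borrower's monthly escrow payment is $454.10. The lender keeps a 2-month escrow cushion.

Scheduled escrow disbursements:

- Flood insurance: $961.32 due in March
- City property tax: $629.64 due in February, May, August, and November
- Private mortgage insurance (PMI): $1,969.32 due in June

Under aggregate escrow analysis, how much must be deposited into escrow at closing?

$1,362.30

Cushion = 2 × $454.10 = $908.20
Trial balance (start $0, +$454.10 each month, − disbursements):
  Aug: +$454.10 − $629.64 → -$175.54
  Sep: +$454.10 → $278.56
  Oct: +$454.10 → $732.66
  Nov: +$454.10 − $629.64 → $557.12
  Dec: +$454.10 → $1,011.22
  Jan: +$454.10 → $1,465.32
  Feb: +$454.10 − $629.64 → $1,289.78
  Mar: +$454.10 − $961.32 → $782.56
  Apr: +$454.10 → $1,236.66
  May: +$454.10 − $629.64 → $1,061.12
  Jun: +$454.10 − $1,969.32 → -$454.10
  Jul: +$454.10 → $0.00
Lowest trial balance = -$454.10 (Jun)
Initial deposit = cushion − low point = $908.20 − (-$454.10) = $1,362.30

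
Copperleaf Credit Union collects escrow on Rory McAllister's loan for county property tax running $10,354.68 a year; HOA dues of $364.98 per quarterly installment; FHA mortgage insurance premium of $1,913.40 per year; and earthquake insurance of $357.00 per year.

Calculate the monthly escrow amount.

$1,173.75

County property tax = $10,354.68/yr
HOA dues = $364.98 × 4 = $1,459.92/yr
FHA mortgage insurance premium = $1,913.40/yr
Earthquake insurance = $357.00/yr
Annual escrow total = $10,354.68 + $1,459.92 + $1,913.40 + $357.00 = $14,085.00
Monthly = $14,085.00 ÷ 12 = $1,173.75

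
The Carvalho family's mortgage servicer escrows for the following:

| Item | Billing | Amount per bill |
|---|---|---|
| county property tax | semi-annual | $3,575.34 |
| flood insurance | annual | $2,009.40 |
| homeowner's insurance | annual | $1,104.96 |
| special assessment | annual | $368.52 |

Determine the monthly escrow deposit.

$886.13

County property tax = $3,575.34 × 2 = $7,150.68 per year
Flood insurance = $2,009.40 per year
Homeowner's insurance = $1,104.96 per year
Special assessment = $368.52 per year
Annual escrow total = $7,150.68 + $2,009.40 + $1,104.96 + $368.52 = $10,633.56
Base monthly escrow = $10,633.56 / 12 = $886.13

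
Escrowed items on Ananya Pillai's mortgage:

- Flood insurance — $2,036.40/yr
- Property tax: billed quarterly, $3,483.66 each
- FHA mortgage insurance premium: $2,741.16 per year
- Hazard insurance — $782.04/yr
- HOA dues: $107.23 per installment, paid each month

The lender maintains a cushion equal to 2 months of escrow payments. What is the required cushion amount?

Flood insurance = $2,036.40 per year
Property tax = $3,483.66 × 4 = $13,934.64 per year
FHA mortgage insurance premium = $2,741.16 per year
Hazard insurance = $782.04 per year
HOA dues = $107.23 × 12 = $1,286.76 per year
Combined annual = $20,781.00
Monthly = $20,781.00 / 12 = $1,731.75
Required cushion = 2 × $1,731.75 = $3,463.50

$3,463.50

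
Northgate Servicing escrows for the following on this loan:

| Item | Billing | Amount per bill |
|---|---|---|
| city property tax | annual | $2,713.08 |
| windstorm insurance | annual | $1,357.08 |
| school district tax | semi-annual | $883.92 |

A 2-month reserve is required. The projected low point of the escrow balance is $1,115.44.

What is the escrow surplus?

City property tax: $2,713.08 annually
Windstorm insurance: $1,357.08 annually
School district tax: $883.92 × 2 = $1,767.84 annually
Combined annual = $2,713.08 + $1,357.08 + $1,767.84 = $5,838.00
Base monthly escrow = $5,838.00 ÷ 12 = $486.50
Required reserve = 2 × $486.50 = $973.00
Excess over cushion: $1,115.44 − $973.00 = $142.44

$142.44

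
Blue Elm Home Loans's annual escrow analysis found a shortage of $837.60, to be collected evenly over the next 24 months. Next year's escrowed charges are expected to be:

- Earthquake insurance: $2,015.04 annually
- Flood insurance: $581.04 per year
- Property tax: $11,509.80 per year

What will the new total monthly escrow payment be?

Earthquake insurance: $2,015.04 annually
Flood insurance: $581.04 annually
Property tax: $11,509.80 annually
Total per year = $2,015.04 + $581.04 + $11,509.80 = $14,105.88
Monthly escrow = $14,105.88 / 12 = $1,175.49
Monthly shortage recovery: $837.60 ÷ 24 = $34.90
New monthly escrow = $1,175.49 + $34.90 = $1,210.39

$1,210.39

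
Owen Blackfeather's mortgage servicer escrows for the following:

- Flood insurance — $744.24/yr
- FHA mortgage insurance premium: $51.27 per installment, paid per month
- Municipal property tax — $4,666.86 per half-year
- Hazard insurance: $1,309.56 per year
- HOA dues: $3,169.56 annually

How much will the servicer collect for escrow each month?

Flood insurance = $744.24/yr
FHA mortgage insurance premium = $51.27 × 12 = $615.24/yr
Municipal property tax = $4,666.86 × 2 = $9,333.72/yr
Hazard insurance = $1,309.56/yr
HOA dues = $3,169.56/yr
Combined annual = $15,172.32
Base monthly escrow = $15,172.32 ÷ 12 = $1,264.36

$1,264.36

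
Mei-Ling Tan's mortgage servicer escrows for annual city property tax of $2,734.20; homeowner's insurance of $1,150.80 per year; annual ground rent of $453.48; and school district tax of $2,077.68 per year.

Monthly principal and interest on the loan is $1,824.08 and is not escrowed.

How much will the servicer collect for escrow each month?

$534.68

City property tax — $2,734.20
Homeowner's insurance — $1,150.80
Ground rent — $453.48
School district tax — $2,077.68
Total per year = $2,734.20 + $1,150.80 + $453.48 + $2,077.68 = $6,416.16
Monthly escrow = $6,416.16 ÷ 12 = $534.68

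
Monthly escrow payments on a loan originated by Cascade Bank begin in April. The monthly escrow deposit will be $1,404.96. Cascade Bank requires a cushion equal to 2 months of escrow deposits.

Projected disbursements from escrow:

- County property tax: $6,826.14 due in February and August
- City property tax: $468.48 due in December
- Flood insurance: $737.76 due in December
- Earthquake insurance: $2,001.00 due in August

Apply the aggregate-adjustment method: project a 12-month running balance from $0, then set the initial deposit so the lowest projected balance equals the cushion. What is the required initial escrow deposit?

$4,612.26

Cushion = 2 × $1,404.96 = $2,809.92
Trial balance (start $0, +$1,404.96 each month, − disbursements):
  Apr: +$1,404.96 → $1,404.96
  May: +$1,404.96 → $2,809.92
  Jun: +$1,404.96 → $4,214.88
  Jul: +$1,404.96 → $5,619.84
  Aug: +$1,404.96 − $8,827.14 → -$1,802.34
  Sep: +$1,404.96 → -$397.38
  Oct: +$1,404.96 → $1,007.58
  Nov: +$1,404.96 → $2,412.54
  Dec: +$1,404.96 − $1,206.24 → $2,611.26
  Jan: +$1,404.96 → $4,016.22
  Feb: +$1,404.96 − $6,826.14 → -$1,404.96
  Mar: +$1,404.96 → $0.00
Lowest trial balance = -$1,802.34 (Aug)
Initial deposit = cushion − low point = $2,809.92 − (-$1,802.34) = $4,612.26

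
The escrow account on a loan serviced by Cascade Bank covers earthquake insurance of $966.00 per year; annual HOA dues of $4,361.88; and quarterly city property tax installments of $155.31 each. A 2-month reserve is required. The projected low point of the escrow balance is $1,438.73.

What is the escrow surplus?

$447.21

Earthquake insurance — $966.00 per year
HOA dues — $4,361.88 per year
City property tax — $155.31 × 4 = $621.24 per year
Combined annual = $966.00 + $4,361.88 + $621.24 = $5,949.12
Monthly = $5,949.12 / 12 = $495.76
Required reserve = 2 × $495.76 = $991.52
Excess over cushion: $1,438.73 − $991.52 = $447.21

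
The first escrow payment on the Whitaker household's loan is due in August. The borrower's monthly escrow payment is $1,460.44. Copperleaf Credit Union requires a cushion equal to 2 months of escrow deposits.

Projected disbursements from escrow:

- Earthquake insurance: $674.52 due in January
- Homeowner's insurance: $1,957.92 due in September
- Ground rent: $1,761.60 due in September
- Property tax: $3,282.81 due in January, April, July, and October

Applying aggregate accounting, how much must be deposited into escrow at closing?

$5,541.89

Cushion = 2 × $1,460.44 = $2,920.88
Trial balance (start $0, +$1,460.44 each month, − disbursements):
  Aug: +$1,460.44 → $1,460.44
  Sep: +$1,460.44 − $3,719.52 → -$798.64
  Oct: +$1,460.44 − $3,282.81 → -$2,621.01
  Nov: +$1,460.44 → -$1,160.57
  Dec: +$1,460.44 → $299.87
  Jan: +$1,460.44 − $3,957.33 → -$2,197.02
  Feb: +$1,460.44 → -$736.58
  Mar: +$1,460.44 → $723.86
  Apr: +$1,460.44 − $3,282.81 → -$1,098.51
  May: +$1,460.44 → $361.93
  Jun: +$1,460.44 → $1,822.37
  Jul: +$1,460.44 − $3,282.81 → $0.00
Lowest trial balance = -$2,621.01 (Oct)
Initial deposit = cushion − low point = $2,920.88 − (-$2,621.01) = $5,541.89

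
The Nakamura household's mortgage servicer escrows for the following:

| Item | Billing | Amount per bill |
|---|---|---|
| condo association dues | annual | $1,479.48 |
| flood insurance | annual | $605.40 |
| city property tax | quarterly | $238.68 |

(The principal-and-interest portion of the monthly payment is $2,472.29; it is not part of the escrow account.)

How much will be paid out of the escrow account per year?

$3,039.60

Condo association dues = $1,479.48
Flood insurance = $605.40
City property tax = $238.68 × 4 = $954.72
Annual escrow total = $3,039.60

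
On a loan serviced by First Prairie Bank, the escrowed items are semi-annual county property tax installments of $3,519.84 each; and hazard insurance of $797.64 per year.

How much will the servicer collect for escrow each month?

County property tax — $3,519.84 × 2 = $7,039.68/yr
Hazard insurance — $797.64/yr
Yearly total = $7,837.32
Per month = $7,837.32 ÷ 12 = $653.11

$653.11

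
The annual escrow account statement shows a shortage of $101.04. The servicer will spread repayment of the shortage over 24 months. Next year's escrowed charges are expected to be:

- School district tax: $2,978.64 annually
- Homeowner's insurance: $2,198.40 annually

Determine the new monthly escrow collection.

$435.63

School district tax = $2,978.64 annually
Homeowner's insurance = $2,198.40 annually
Combined annual = $5,177.04
Monthly escrow = $5,177.04 ÷ 12 = $431.42
Shortage per month = $101.04 ÷ 24 = $4.21
New monthly escrow = $431.42 + $4.21 = $435.63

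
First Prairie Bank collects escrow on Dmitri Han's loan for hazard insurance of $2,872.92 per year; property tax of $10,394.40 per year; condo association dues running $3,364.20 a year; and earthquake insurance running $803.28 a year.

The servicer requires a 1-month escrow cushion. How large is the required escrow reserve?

Hazard insurance = $2,872.92
Property tax = $10,394.40
Condo association dues = $3,364.20
Earthquake insurance = $803.28
Total annual escrow = $17,434.80
Monthly escrow = $17,434.80 ÷ 12 = $1,452.90
Cushion = 1 × $1,452.90 = $1,452.90

$1,452.90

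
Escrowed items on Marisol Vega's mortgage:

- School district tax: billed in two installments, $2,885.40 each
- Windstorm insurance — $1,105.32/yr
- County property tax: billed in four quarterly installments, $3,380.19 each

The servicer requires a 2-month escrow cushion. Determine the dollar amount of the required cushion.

School district tax — $2,885.40 × 2 = $5,770.80
Windstorm insurance — $1,105.32
County property tax — $3,380.19 × 4 = $13,520.76
Total annual escrow = $5,770.80 + $1,105.32 + $13,520.76 = $20,396.88
Monthly = $20,396.88 / 12 = $1,699.74
Required cushion = 2 × $1,699.74 = $3,399.48

$3,399.48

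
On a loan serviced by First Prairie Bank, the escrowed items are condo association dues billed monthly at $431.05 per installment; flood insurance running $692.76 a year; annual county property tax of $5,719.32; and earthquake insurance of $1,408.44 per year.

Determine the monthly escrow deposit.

Condo association dues: $431.05 × 12 = $5,172.60 annually
Flood insurance: $692.76 annually
County property tax: $5,719.32 annually
Earthquake insurance: $1,408.44 annually
Combined annual = $12,993.12
Per month = $12,993.12 ÷ 12 = $1,082.76

$1,082.76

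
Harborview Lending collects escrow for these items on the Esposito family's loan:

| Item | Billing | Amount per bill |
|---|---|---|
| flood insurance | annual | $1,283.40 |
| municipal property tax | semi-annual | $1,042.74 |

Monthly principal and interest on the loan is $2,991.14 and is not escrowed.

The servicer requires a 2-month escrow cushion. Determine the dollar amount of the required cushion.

Flood insurance — $1,283.40 annually
Municipal property tax — $1,042.74 × 2 = $2,085.48 annually
Combined annual = $3,368.88
Base monthly escrow = $3,368.88 / 12 = $280.74
Reserve = 2 × $280.74 = $561.48

$561.48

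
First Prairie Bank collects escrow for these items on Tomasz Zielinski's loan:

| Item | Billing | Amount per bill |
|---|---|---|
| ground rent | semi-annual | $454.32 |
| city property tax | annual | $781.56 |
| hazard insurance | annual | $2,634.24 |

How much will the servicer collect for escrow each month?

$360.37

Ground rent — $454.32 × 2 = $908.64/yr
City property tax — $781.56/yr
Hazard insurance — $2,634.24/yr
Total per year = $4,324.44
Monthly = $4,324.44 / 12 = $360.37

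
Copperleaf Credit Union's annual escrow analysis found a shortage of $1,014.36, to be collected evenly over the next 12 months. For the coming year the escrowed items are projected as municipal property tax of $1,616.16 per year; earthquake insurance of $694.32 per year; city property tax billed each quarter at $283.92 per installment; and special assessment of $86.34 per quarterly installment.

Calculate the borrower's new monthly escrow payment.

Municipal property tax — $1,616.16 annually
Earthquake insurance — $694.32 annually
City property tax — $283.92 × 4 = $1,135.68 annually
Special assessment — $86.34 × 4 = $345.36 annually
Total per year = $3,791.52
Per month = $3,791.52 / 12 = $315.96
Monthly shortage recovery: $1,014.36 / 12 = $84.53
New monthly escrow = $315.96 + $84.53 = $400.49

$400.49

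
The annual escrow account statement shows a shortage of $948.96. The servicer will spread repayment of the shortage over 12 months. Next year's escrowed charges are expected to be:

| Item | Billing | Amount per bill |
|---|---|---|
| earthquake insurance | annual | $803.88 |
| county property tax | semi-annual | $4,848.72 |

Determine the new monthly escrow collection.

$954.19

Earthquake insurance: $803.88 annually
County property tax: $4,848.72 × 2 = $9,697.44 annually
Yearly total = $10,501.32
Base monthly escrow = $10,501.32 ÷ 12 = $875.11
Monthly shortage recovery: $948.96 / 12 = $79.08
New monthly escrow = $875.11 + $79.08 = $954.19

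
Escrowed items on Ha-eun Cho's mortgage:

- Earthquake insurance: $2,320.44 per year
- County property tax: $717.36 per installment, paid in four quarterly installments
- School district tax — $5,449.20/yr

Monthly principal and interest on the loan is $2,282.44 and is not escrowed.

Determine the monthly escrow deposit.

Earthquake insurance: $2,320.44/yr
County property tax: $717.36 × 4 = $2,869.44/yr
School district tax: $5,449.20/yr
Total annual escrow = $10,639.08
Monthly escrow = $10,639.08 / 12 = $886.59

$886.59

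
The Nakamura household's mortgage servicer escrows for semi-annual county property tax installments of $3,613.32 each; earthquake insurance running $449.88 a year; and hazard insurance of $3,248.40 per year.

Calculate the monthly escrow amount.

County property tax = $3,613.32 × 2 = $7,226.64/yr
Earthquake insurance = $449.88/yr
Hazard insurance = $3,248.40/yr
Total annual escrow = $7,226.64 + $449.88 + $3,248.40 = $10,924.92
Per month = $10,924.92 ÷ 12 = $910.41

$910.41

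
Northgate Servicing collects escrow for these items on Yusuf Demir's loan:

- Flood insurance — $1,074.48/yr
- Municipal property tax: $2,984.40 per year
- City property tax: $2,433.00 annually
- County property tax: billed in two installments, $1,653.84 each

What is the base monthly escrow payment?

$816.63

Flood insurance: $1,074.48
Municipal property tax: $2,984.40
City property tax: $2,433.00
County property tax: $1,653.84 × 2 = $3,307.68
Yearly total = $1,074.48 + $2,984.40 + $2,433.00 + $3,307.68 = $9,799.56
Base monthly escrow = $9,799.56 / 12 = $816.63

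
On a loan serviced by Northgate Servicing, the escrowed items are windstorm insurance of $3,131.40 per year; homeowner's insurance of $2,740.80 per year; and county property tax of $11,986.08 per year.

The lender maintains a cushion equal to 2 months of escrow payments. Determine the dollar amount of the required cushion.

Windstorm insurance — $3,131.40 annually
Homeowner's insurance — $2,740.80 annually
County property tax — $11,986.08 annually
Total per year = $3,131.40 + $2,740.80 + $11,986.08 = $17,858.28
Monthly escrow = $17,858.28 / 12 = $1,488.19
Required cushion = 2 × $1,488.19 = $2,976.38

$2,976.38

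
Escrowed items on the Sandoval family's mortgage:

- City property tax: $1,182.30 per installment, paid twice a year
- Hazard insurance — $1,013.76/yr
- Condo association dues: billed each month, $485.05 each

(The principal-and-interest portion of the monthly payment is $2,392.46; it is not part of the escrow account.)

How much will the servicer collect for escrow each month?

City property tax: $1,182.30 × 2 = $2,364.60 annually
Hazard insurance: $1,013.76 annually
Condo association dues: $485.05 × 12 = $5,820.60 annually
Combined annual = $2,364.60 + $1,013.76 + $5,820.60 = $9,198.96
Monthly = $9,198.96 / 12 = $766.58

$766.58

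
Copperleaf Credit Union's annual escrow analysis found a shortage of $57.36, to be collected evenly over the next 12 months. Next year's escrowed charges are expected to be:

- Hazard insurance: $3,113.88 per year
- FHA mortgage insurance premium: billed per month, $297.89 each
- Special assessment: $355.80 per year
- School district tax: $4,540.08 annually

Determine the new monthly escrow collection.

$970.15

Hazard insurance: $3,113.88 per year
FHA mortgage insurance premium: $297.89 × 12 = $3,574.68 per year
Special assessment: $355.80 per year
School district tax: $4,540.08 per year
Yearly total = $11,584.44
Per month = $11,584.44 ÷ 12 = $965.37
Monthly shortage recovery: $57.36 ÷ 12 = $4.78
New monthly escrow = $965.37 + $4.78 = $970.15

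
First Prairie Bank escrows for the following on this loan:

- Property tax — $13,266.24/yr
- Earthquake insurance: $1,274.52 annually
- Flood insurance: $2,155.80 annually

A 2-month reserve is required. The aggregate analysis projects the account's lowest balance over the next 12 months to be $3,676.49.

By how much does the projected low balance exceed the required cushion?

Property tax: $13,266.24
Earthquake insurance: $1,274.52
Flood insurance: $2,155.80
Total per year = $13,266.24 + $1,274.52 + $2,155.80 = $16,696.56
Monthly escrow = $16,696.56 ÷ 12 = $1,391.38
Cushion = 2 × $1,391.38 = $2,782.76
Surplus = $3,676.49 − $2,782.76 = $893.73

$893.73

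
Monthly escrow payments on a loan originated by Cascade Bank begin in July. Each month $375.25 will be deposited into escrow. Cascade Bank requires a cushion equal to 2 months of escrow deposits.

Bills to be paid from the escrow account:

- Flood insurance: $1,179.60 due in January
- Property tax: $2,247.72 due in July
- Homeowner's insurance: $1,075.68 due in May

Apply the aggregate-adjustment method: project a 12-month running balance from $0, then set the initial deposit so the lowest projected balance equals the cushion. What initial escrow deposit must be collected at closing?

$2,622.97

Cushion = 2 × $375.25 = $750.50
Trial balance (start $0, +$375.25 each month, − disbursements):
  Jul: +$375.25 − $2,247.72 → -$1,872.47
  Aug: +$375.25 → -$1,497.22
  Sep: +$375.25 → -$1,121.97
  Oct: +$375.25 → -$746.72
  Nov: +$375.25 → -$371.47
  Dec: +$375.25 → $3.78
  Jan: +$375.25 − $1,179.60 → -$800.57
  Feb: +$375.25 → -$425.32
  Mar: +$375.25 → -$50.07
  Apr: +$375.25 → $325.18
  May: +$375.25 − $1,075.68 → -$375.25
  Jun: +$375.25 → $0.00
Lowest trial balance = -$1,872.47 (Jul)
Initial deposit = cushion − low point = $750.50 − (-$1,872.47) = $2,622.97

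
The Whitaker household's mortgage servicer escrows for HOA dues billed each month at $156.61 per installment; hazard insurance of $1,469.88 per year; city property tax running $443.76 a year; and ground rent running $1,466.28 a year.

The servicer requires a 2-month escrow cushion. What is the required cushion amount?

HOA dues = $156.61 × 12 = $1,879.32 per year
Hazard insurance = $1,469.88 per year
City property tax = $443.76 per year
Ground rent = $1,466.28 per year
Total per year = $1,879.32 + $1,469.88 + $443.76 + $1,466.28 = $5,259.24
Monthly escrow = $5,259.24 / 12 = $438.27
Reserve = 2 × $438.27 = $876.54

$876.54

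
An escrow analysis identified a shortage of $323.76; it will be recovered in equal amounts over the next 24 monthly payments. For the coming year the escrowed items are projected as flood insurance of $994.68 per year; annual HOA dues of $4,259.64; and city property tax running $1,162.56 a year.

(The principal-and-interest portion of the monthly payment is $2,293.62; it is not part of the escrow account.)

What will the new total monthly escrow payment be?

$548.23

Flood insurance — $994.68 annually
HOA dues — $4,259.64 annually
City property tax — $1,162.56 annually
Yearly total = $994.68 + $4,259.64 + $1,162.56 = $6,416.88
Monthly escrow = $6,416.88 ÷ 12 = $534.74
Shortage per month = $323.76 / 24 = $13.49
New monthly escrow = $534.74 + $13.49 = $548.23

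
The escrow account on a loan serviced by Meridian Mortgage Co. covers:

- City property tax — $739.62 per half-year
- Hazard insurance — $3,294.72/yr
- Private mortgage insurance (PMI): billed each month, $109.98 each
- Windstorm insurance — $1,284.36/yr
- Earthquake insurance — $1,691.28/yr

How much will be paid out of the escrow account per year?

$9,069.36

City property tax: $739.62 × 2 = $1,479.24 annually
Hazard insurance: $3,294.72 annually
Private mortgage insurance (PMI): $109.98 × 12 = $1,319.76 annually
Windstorm insurance: $1,284.36 annually
Earthquake insurance: $1,691.28 annually
Total per year = $9,069.36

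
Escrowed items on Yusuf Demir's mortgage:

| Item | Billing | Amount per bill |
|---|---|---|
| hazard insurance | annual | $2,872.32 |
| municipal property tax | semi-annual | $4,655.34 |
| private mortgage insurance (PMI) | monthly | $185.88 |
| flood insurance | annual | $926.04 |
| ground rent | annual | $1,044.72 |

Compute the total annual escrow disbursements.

Hazard insurance — $2,872.32
Municipal property tax — $4,655.34 × 2 = $9,310.68
Private mortgage insurance (PMI) — $185.88 × 12 = $2,230.56
Flood insurance — $926.04
Ground rent — $1,044.72
Yearly total = $2,872.32 + $9,310.68 + $2,230.56 + $926.04 + $1,044.72 = $16,384.32

$16,384.32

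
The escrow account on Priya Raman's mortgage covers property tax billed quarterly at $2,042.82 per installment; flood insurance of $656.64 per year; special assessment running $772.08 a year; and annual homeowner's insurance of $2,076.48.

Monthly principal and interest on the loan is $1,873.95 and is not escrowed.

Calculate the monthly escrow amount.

Property tax — $2,042.82 × 4 = $8,171.28 per year
Flood insurance — $656.64 per year
Special assessment — $772.08 per year
Homeowner's insurance — $2,076.48 per year
Combined annual = $11,676.48
Monthly escrow = $11,676.48 ÷ 12 = $973.04

$973.04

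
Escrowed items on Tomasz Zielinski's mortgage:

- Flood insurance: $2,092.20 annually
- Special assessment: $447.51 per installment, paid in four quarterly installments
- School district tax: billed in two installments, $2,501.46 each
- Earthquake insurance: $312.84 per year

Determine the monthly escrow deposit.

Flood insurance: $2,092.20 annually
Special assessment: $447.51 × 4 = $1,790.04 annually
School district tax: $2,501.46 × 2 = $5,002.92 annually
Earthquake insurance: $312.84 annually
Total annual escrow = $9,198.00
Monthly = $9,198.00 ÷ 12 = $766.50

$766.50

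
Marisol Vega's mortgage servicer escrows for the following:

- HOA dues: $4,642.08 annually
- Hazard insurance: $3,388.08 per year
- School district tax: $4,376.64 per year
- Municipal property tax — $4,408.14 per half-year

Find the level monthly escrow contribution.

$1,768.59

HOA dues = $4,642.08 annually
Hazard insurance = $3,388.08 annually
School district tax = $4,376.64 annually
Municipal property tax = $4,408.14 × 2 = $8,816.28 annually
Yearly total = $21,223.08
Per month = $21,223.08 / 12 = $1,768.59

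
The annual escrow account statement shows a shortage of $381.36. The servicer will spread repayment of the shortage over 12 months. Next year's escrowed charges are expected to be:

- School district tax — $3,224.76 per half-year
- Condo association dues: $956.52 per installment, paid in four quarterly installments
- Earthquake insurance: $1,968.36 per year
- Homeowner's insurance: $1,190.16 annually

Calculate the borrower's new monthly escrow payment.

School district tax — $3,224.76 × 2 = $6,449.52
Condo association dues — $956.52 × 4 = $3,826.08
Earthquake insurance — $1,968.36
Homeowner's insurance — $1,190.16
Total annual escrow = $6,449.52 + $3,826.08 + $1,968.36 + $1,190.16 = $13,434.12
Per month = $13,434.12 / 12 = $1,119.51
Shortage spread = $381.36 ÷ 12 = $31.78/mo
Adjusted monthly = $1,119.51 + $31.78 = $1,151.29

$1,151.29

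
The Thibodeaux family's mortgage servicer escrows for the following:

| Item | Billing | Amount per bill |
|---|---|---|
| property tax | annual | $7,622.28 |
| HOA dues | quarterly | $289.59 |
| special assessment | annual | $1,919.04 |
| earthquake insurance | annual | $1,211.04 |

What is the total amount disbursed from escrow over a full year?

$11,910.72

Property tax — $7,622.28
HOA dues — $289.59 × 4 = $1,158.36
Special assessment — $1,919.04
Earthquake insurance — $1,211.04
Annual escrow total = $7,622.28 + $1,158.36 + $1,919.04 + $1,211.04 = $11,910.72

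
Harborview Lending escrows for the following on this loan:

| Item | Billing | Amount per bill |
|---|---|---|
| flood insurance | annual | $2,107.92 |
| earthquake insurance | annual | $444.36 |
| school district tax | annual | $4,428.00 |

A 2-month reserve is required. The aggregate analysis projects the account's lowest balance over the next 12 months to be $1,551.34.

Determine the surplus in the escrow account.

Flood insurance — $2,107.92 annually
Earthquake insurance — $444.36 annually
School district tax — $4,428.00 annually
Total annual escrow = $6,980.28
Monthly = $6,980.28 ÷ 12 = $581.69
Required cushion = 2 × $581.69 = $1,163.38
Surplus = $1,551.34 − $1,163.38 = $387.96

$387.96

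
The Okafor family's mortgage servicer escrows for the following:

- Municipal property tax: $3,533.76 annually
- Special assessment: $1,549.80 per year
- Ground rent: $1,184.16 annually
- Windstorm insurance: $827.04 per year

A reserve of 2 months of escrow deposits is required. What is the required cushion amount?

Municipal property tax — $3,533.76/yr
Special assessment — $1,549.80/yr
Ground rent — $1,184.16/yr
Windstorm insurance — $827.04/yr
Yearly total = $3,533.76 + $1,549.80 + $1,184.16 + $827.04 = $7,094.76
Monthly escrow = $7,094.76 ÷ 12 = $591.23
Reserve = 2 × $591.23 = $1,182.46

$1,182.46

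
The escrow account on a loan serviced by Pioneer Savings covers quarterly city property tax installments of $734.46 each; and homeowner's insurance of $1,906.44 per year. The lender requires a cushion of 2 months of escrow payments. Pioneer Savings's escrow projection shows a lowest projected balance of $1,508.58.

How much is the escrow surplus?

City property tax: $734.46 × 4 = $2,937.84/yr
Homeowner's insurance: $1,906.44/yr
Yearly total = $4,844.28
Monthly = $4,844.28 ÷ 12 = $403.69
Required reserve = 2 × $403.69 = $807.38
Surplus = $1,508.58 − $807.38 = $701.20

$701.20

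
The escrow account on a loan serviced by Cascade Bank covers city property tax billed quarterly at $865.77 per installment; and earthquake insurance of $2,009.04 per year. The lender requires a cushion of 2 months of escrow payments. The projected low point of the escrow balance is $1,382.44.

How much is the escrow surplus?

$470.42

City property tax = $865.77 × 4 = $3,463.08 per year
Earthquake insurance = $2,009.04 per year
Annual escrow total = $3,463.08 + $2,009.04 = $5,472.12
Base monthly escrow = $5,472.12 / 12 = $456.01
Required reserve = 2 × $456.01 = $912.02
Excess over cushion: $1,382.44 − $912.02 = $470.42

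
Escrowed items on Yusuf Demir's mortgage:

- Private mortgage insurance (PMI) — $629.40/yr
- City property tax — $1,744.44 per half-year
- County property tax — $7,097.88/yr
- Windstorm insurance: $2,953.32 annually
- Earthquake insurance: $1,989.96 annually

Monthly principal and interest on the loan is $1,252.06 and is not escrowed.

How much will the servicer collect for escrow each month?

Private mortgage insurance (PMI) = $629.40 annually
City property tax = $1,744.44 × 2 = $3,488.88 annually
County property tax = $7,097.88 annually
Windstorm insurance = $2,953.32 annually
Earthquake insurance = $1,989.96 annually
Annual escrow total = $16,159.44
Monthly escrow = $16,159.44 / 12 = $1,346.62

$1,346.62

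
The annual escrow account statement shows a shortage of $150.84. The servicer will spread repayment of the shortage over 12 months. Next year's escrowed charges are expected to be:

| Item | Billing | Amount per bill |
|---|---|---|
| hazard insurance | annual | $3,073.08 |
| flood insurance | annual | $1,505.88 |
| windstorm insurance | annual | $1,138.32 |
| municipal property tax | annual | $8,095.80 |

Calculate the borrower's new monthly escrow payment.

$1,163.66

Hazard insurance: $3,073.08 annually
Flood insurance: $1,505.88 annually
Windstorm insurance: $1,138.32 annually
Municipal property tax: $8,095.80 annually
Yearly total = $3,073.08 + $1,505.88 + $1,138.32 + $8,095.80 = $13,813.08
Base monthly escrow = $13,813.08 ÷ 12 = $1,151.09
Shortage spread = $150.84 / 12 = $12.57/mo
Adjusted monthly = $1,151.09 + $12.57 = $1,163.66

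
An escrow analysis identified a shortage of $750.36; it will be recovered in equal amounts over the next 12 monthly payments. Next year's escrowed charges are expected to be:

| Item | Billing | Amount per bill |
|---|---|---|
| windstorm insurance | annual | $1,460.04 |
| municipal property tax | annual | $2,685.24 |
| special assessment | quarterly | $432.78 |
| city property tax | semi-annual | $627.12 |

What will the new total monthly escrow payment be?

Windstorm insurance = $1,460.04 annually
Municipal property tax = $2,685.24 annually
Special assessment = $432.78 × 4 = $1,731.12 annually
City property tax = $627.12 × 2 = $1,254.24 annually
Annual escrow total = $7,130.64
Monthly = $7,130.64 / 12 = $594.22
Shortage per month = $750.36 ÷ 12 = $62.53
New monthly escrow = $594.22 + $62.53 = $656.75

$656.75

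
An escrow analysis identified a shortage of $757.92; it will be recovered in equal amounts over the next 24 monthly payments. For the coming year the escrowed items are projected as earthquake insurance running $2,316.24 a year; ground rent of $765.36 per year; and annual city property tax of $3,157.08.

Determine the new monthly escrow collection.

$551.47

Earthquake insurance: $2,316.24/yr
Ground rent: $765.36/yr
City property tax: $3,157.08/yr
Combined annual = $6,238.68
Monthly escrow = $6,238.68 / 12 = $519.89
Shortage spread = $757.92 / 24 = $31.58/mo
New monthly escrow = $519.89 + $31.58 = $551.47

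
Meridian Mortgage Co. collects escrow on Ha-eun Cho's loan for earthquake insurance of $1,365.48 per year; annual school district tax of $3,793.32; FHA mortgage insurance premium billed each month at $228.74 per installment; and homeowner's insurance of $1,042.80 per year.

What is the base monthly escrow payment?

Earthquake insurance = $1,365.48 per year
School district tax = $3,793.32 per year
FHA mortgage insurance premium = $228.74 × 12 = $2,744.88 per year
Homeowner's insurance = $1,042.80 per year
Annual escrow total = $1,365.48 + $3,793.32 + $2,744.88 + $1,042.80 = $8,946.48
Monthly escrow = $8,946.48 ÷ 12 = $745.54

$745.54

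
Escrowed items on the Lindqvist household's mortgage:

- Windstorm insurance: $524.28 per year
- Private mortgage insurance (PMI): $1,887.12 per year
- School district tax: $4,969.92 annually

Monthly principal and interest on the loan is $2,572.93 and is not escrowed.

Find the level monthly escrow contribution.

Windstorm insurance — $524.28 annually
Private mortgage insurance (PMI) — $1,887.12 annually
School district tax — $4,969.92 annually
Annual escrow total = $7,381.32
Monthly = $7,381.32 ÷ 12 = $615.11

$615.11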